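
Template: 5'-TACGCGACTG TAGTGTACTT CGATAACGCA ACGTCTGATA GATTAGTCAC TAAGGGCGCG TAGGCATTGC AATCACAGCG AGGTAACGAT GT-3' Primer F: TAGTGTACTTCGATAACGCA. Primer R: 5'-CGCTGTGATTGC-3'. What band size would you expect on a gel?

70 bp

Scanning the template, TAGTGTACTTCGATAACGCA occurs at positions 11–30; this primer anneals to the bottom strand there with its 3' end pointing downstream.
Reverse complement of the reverse primer: GCAATCACAGCG. This occurs on the top strand at positions 69–80.
Product length = (reverse-primer end) − (forward-primer start) + 1 = 80 − 11 + 1 = 70 bp.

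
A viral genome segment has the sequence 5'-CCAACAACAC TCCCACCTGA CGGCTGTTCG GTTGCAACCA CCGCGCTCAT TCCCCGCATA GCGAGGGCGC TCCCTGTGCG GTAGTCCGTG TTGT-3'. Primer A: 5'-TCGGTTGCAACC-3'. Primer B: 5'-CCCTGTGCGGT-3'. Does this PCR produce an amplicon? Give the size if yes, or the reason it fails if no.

Primer A (TCGGTTGCAACC) matches the top strand at positions 28–39 (3' end points downstream).
Primer B (CCCTGTGCGGT) also matches the top strand directly, at positions 72–82 — its reverse complement ACCGCACAGGG is not present.
Both primers anneal to the bottom strand with 3' ends pointing the same way, so neither can prime synthesis back toward the other.

No product — both primers anneal to the same strand and extend in the same direction.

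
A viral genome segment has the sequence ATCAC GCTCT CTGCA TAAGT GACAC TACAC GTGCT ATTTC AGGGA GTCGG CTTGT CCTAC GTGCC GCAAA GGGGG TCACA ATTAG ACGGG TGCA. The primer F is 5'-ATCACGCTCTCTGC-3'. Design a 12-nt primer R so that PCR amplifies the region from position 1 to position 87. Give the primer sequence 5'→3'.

The product's 3' end on the top strand is position 87.
The reverse primer anneals to the top strand over positions 76–87, i.e. to TCACAATTAGAC.
Its sequence written 5'→3' is the reverse complement: GTCTAATTGTGA.

5'-GTCTAATTGTGA-3'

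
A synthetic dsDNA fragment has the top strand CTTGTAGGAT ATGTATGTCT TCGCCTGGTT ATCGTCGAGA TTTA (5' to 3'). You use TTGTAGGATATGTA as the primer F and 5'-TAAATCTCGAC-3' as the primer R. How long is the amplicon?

Forward primer TTGTAGGATATGTA is found on the top strand at positions 2–15.
Taking the reverse complement of TAAATCTCGAC gives GTCGAGATTTA, found at positions 34–44 on the template; the primer anneals here to the top strand with its 3' end pointing upstream.
Product length = (reverse-primer end) − (forward-primer start) + 1 = 44 − 2 + 1 = 43 bp.

43 bp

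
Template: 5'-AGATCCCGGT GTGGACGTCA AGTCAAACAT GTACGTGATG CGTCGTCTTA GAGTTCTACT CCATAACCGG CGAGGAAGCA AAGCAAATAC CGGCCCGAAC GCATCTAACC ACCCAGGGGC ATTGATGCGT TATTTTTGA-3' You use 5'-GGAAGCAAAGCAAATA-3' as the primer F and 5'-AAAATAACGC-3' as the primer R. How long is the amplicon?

63 bp

Scanning the template, GGAAGCAAAGCAAATA occurs at positions 74–89; this primer anneals to the bottom strand there with its 3' end pointing downstream.
The reverse primer's reverse complement is GCGTTATTTT, which matches the template at positions 127–136.
Amplicon spans positions 74–136: 63 bp.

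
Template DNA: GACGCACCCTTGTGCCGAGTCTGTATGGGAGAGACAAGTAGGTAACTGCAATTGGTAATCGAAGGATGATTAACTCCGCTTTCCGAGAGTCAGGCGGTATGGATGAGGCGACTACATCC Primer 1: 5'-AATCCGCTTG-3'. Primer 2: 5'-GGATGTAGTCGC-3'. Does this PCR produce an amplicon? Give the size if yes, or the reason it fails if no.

Primer 1 (AATCCGCTTG) does not match the top strand, and its reverse complement CAAGCGGATT does not match either.
With no annealing site for primer 1, no amplification occurs.

No product — primer 1 has no binding site in the template.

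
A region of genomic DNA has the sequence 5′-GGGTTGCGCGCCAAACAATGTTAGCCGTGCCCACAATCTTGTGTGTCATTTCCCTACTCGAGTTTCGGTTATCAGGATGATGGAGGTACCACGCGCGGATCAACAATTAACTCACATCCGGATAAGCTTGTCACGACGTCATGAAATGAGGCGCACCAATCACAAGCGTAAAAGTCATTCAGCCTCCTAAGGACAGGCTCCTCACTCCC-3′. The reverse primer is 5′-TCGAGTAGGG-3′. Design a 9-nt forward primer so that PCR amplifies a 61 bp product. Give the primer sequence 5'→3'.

The reverse primer's reverse complement CCCTACTCGA matches the template at positions 52–61, so the product ends at position 61.
A 61 bp product then starts at position 61 − 61 + 1 = 1.
The forward primer is identical to the top strand there: GGGTTGCGC.

5'-GGGTTGCGC-3'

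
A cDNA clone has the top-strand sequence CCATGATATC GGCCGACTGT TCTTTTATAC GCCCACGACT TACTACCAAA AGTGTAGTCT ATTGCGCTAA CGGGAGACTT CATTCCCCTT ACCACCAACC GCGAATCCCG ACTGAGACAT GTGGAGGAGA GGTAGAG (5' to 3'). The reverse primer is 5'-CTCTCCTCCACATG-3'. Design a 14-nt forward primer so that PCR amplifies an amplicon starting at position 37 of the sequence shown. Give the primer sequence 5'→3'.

The reverse primer's reverse complement CATGTGGAGGAGAG matches the template at positions 118–131; the product starts at position 37.
The forward primer is identical to the top strand over positions 37–50: GACTTACTACCAAA.

5'-GACTTACTACCAAA-3'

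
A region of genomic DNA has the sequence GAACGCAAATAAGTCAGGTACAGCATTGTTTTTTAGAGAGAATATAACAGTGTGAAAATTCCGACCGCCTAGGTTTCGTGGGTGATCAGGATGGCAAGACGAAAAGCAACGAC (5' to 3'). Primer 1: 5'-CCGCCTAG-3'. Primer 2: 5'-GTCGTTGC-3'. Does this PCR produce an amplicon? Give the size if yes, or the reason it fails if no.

Yes — a 49 bp product.

Primer 1 (CCGCCTAG) matches the top strand at positions 65–72; it acts as a forward primer.
Primer 2's reverse complement is GCAACGAC, matching the top strand at positions 106–113; it acts as a reverse primer.
The 3' ends face each other across positions 65–113, giving a 49 bp product.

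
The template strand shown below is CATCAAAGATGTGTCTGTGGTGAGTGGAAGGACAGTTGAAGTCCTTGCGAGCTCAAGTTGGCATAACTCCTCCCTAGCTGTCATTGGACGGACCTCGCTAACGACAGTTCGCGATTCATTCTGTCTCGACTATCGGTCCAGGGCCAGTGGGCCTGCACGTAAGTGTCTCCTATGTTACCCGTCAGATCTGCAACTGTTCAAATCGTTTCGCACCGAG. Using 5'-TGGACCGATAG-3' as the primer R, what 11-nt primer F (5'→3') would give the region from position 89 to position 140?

The reverse primer's reverse complement CTATCGGTCCA matches the template at positions 130–140; the product starts at position 89.
The forward primer is identical to the top strand over positions 89–99: CGGACCTCGCT.

5'-CGGACCTCGCT-3'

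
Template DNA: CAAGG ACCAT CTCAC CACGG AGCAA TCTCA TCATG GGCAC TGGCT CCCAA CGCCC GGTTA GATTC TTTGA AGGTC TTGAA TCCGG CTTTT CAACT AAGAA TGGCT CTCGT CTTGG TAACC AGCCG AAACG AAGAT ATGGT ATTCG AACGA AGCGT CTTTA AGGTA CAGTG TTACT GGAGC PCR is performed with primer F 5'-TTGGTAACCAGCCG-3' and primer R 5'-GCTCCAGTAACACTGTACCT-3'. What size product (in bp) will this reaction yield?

69 bp

Forward primer TTGGTAACCAGCCG is found on the top strand at positions 112–125.
Taking the reverse complement of GCTCCAGTAACACTGTACCT gives AGGTACAGTGTTACTGGAGC, found at positions 161–180 on the template; the primer anneals here to the top strand with its 3' end pointing upstream.
Product length = (reverse-primer end) − (forward-primer start) + 1 = 180 − 112 + 1 = 69 bp.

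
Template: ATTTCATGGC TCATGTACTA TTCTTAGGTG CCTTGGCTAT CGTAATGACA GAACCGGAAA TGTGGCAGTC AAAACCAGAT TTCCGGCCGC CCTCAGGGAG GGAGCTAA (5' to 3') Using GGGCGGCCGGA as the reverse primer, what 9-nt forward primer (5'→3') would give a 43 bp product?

The reverse primer's reverse complement TCCGGCCGCCC matches the template at positions 82–92, so the product ends at position 92.
A 43 bp product then starts at position 92 − 43 + 1 = 50.
The forward primer is identical to the top strand there: AGAACCGGA.

5'-AGAACCGGA-3'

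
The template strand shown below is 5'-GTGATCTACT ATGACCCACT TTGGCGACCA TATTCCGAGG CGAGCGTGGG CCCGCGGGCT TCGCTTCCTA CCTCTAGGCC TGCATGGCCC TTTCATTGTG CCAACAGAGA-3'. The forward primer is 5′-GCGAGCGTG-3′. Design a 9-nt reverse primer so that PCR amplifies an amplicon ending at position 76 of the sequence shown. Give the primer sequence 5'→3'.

5'-TAGAGGTAG-3'

The forward primer binds at positions 40–48; the product's 3' end on the top strand is position 76.
The reverse primer anneals to the top strand over positions 68–76, i.e. to CTACCTCTA.
Its sequence written 5'→3' is the reverse complement: TAGAGGTAG.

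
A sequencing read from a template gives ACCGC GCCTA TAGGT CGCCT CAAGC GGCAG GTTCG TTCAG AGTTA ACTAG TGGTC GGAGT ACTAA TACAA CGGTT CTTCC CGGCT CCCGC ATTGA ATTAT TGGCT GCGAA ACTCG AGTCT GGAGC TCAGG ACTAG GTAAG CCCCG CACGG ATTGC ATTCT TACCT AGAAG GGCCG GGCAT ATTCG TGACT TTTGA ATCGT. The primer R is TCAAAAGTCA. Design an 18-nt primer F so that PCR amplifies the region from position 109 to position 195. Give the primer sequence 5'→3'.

5'-AAACTCGAGTCTGGAGCT-3'

The reverse primer's reverse complement TGACTTTTGA matches the template at positions 186–195; the product starts at position 109.
The forward primer is identical to the top strand over positions 109–126: AAACTCGAGTCTGGAGCT.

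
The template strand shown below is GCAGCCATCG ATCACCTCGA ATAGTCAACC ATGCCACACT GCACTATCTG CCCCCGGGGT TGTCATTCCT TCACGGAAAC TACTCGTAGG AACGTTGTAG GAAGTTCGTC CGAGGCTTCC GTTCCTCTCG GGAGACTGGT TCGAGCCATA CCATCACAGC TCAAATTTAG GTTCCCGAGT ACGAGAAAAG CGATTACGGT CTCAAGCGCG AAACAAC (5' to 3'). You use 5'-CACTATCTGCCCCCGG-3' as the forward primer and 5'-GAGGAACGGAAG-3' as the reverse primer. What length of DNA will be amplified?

86 bp

The forward primer matches the template at positions 42–57.
The reverse primer's reverse complement is CTTCCGTTCCTC, which matches the template at positions 116–127.
Product length = (reverse-primer end) − (forward-primer start) + 1 = 127 − 42 + 1 = 86 bp.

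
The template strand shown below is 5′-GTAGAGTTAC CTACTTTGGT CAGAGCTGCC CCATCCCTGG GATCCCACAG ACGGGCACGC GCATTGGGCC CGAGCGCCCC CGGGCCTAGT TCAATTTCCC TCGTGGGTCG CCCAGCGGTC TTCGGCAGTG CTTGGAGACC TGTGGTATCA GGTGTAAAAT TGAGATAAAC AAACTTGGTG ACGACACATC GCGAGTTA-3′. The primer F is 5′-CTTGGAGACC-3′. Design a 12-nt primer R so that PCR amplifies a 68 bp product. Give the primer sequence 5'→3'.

5'-TAACTCGCGATG-3'

The forward primer binds at positions 131–140, so a 68 bp product ends at position 131 + 68 − 1 = 198.
The reverse primer anneals to the top strand over positions 187–198, i.e. to CATCGCGAGTTA.
Its sequence written 5'→3' is the reverse complement: TAACTCGCGATG.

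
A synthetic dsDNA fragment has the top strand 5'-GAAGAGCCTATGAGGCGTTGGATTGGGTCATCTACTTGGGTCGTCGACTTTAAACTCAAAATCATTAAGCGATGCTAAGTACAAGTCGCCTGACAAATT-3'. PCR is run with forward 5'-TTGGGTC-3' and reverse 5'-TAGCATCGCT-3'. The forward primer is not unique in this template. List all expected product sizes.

The forward primer TTGGGTC matches the top strand at positions 23–29, 36–42.
The reverse primer's reverse complement is AGCGATGCTA, matching at positions 68–77.
Each forward site pairs with the reverse site to give a product ending at position 77: sizes 55, 42 bp.

55 bp, 42 bp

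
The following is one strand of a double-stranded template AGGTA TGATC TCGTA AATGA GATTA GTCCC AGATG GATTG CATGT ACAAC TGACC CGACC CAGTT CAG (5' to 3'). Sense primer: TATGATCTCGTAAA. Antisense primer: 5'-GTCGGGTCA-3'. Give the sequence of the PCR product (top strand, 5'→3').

Scanning the template, TATGATCTCGTAAA occurs at positions 4–17; this primer anneals to the bottom strand there with its 3' end pointing downstream.
The reverse primer's reverse complement is TGACCCGAC, which matches the template at positions 51–59.
The product is the template from position 4 through 59 (56 bp).

5'-TATGATCTCGTAAATGAGATTAGTCCCAGATGGATTGCATGTACAACTGACCCGAC-3'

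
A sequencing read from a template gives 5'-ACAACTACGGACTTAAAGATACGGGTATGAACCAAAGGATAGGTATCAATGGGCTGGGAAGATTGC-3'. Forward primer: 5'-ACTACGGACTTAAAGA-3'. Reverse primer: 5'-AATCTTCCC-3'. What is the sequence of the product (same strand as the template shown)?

The forward primer matches the template at positions 4–19.
Reverse complement of the reverse primer: GGGAAGATT. This occurs on the top strand at positions 56–64.
The product is the template from position 4 through 64 (61 bp).

5'-ACTACGGACTTAAAGATACGGGTATGAACCAAAGGATAGGTATCAATGGGCTGGGAAGATT-3'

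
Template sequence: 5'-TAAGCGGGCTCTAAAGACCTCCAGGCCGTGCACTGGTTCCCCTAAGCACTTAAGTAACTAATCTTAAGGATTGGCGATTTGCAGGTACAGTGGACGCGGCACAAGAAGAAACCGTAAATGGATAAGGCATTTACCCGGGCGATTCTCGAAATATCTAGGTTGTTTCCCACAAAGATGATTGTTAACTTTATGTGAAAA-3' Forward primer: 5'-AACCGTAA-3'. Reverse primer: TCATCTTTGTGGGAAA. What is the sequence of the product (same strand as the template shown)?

5'-AACCGTAAATGGATAAGGCATTTACCCGGGCGATTCTCGAAATATCTAGGTTGTTTCCCACAAAGATGA-3'

Forward primer AACCGTAA is found on the top strand at positions 110–117.
The reverse primer's reverse complement is TTTCCCACAAAGATGA, which matches the template at positions 163–178.
The product is the template from position 110 through 178 (69 bp).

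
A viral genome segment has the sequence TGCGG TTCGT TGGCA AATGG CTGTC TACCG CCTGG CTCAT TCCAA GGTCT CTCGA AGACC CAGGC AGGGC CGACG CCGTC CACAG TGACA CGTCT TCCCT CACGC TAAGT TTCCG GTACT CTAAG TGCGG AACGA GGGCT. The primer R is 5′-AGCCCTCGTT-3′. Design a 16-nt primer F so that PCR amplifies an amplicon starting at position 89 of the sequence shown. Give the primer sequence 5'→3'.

The reverse primer's reverse complement AACGAGGGCT matches the template at positions 131–140; the product starts at position 89.
The forward primer is identical to the top strand over positions 89–104: CACGTCTTCCCTCACG.

5'-CACGTCTTCCCTCACG-3'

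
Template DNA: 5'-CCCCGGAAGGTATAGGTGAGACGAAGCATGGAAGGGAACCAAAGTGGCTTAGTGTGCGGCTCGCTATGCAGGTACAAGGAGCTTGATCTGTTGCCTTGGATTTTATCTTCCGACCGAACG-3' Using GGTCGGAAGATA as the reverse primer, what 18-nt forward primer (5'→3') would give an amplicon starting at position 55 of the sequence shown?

The reverse primer's reverse complement TATCTTCCGACC matches the template at positions 104–115; the product starts at position 55.
The forward primer is identical to the top strand over positions 55–72: TGCGGCTCGCTATGCAGG.

5'-TGCGGCTCGCTATGCAGG-3'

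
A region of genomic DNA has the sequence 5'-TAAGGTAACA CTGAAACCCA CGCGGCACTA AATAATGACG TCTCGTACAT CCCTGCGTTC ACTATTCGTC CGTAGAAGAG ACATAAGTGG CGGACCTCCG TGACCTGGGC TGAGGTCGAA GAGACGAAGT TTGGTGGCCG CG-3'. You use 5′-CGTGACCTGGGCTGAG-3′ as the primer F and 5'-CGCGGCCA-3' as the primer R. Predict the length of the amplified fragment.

44 bp

Scanning the template, CGTGACCTGGGCTGAG occurs at positions 99–114; this primer anneals to the bottom strand there with its 3' end pointing downstream.
Reverse complement of the reverse primer: TGGCCGCG. This occurs on the top strand at positions 135–142.
Product length = (reverse-primer end) − (forward-primer start) + 1 = 142 − 99 + 1 = 44 bp.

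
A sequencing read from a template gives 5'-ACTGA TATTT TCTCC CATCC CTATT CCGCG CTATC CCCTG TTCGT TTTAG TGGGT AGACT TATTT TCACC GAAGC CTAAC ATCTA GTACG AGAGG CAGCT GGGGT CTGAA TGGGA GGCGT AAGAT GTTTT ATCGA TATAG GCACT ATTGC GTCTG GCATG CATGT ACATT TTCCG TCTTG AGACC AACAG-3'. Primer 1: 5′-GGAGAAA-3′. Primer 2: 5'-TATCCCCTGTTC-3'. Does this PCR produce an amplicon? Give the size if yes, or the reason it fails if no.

No product — the primers' 3' ends point away from each other.

Primer 1 (GGAGAAA) has reverse complement TTTCTCC, which matches the top strand at positions 9–15; primer 1 anneals to the top strand there with its 3' end pointing upstream toward position 9.
Primer 2 (TATCCCCTGTTC) matches the top strand directly at positions 32–43; it anneals to the bottom strand with its 3' end pointing downstream toward position 43.
The 3' ends diverge (primer 1 extends toward position 1, primer 2 toward position 190), so the primers never converge on a shared product.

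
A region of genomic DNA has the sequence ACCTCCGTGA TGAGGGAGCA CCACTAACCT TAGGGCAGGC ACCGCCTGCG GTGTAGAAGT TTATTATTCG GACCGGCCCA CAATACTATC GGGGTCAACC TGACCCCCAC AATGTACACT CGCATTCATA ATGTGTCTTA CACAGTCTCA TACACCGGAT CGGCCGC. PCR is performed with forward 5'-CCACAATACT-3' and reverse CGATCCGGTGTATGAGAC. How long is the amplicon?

85 bp

Forward primer CCACAATACT is found on the top strand at positions 78–87.
Reverse complement of the reverse primer: GTCTCATACACCGGATCG. This occurs on the top strand at positions 145–162.
Amplicon spans positions 78–162: 85 bp.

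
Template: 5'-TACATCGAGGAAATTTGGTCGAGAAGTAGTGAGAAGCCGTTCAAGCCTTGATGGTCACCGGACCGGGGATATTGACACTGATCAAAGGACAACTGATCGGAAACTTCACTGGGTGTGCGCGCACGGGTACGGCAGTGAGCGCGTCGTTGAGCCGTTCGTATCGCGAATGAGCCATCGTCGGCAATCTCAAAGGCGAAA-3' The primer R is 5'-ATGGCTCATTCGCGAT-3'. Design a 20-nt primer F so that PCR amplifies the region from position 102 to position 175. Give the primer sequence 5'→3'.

The reverse primer's reverse complement ATCGCGAATGAGCCAT matches the template at positions 160–175; the product starts at position 102.
The forward primer is identical to the top strand over positions 102–121: AACTTCACTGGGTGTGCGCG.

5'-AACTTCACTGGGTGTGCGCG-3'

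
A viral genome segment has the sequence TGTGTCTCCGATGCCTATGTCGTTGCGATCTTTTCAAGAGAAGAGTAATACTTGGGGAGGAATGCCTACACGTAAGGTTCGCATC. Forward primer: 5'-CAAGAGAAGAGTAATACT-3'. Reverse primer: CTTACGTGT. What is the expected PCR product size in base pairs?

42 bp

Scanning the template, CAAGAGAAGAGTAATACT occurs at positions 35–52; this primer anneals to the bottom strand there with its 3' end pointing downstream.
The reverse primer's reverse complement is ACACGTAAG, which matches the template at positions 68–76.
Amplicon spans positions 35–76: 42 bp.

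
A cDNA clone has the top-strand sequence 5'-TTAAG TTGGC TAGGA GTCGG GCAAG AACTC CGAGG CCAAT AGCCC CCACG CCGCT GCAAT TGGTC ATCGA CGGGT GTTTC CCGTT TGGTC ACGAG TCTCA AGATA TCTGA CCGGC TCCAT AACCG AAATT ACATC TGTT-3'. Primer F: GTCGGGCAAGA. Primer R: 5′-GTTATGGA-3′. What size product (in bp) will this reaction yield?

108 bp

Scanning the template, GTCGGGCAAGA occurs at positions 16–26; this primer anneals to the bottom strand there with its 3' end pointing downstream.
Reverse complement of the reverse primer: TCCATAAC. This occurs on the top strand at positions 116–123.
Product length = (reverse-primer end) − (forward-primer start) + 1 = 123 − 16 + 1 = 108 bp.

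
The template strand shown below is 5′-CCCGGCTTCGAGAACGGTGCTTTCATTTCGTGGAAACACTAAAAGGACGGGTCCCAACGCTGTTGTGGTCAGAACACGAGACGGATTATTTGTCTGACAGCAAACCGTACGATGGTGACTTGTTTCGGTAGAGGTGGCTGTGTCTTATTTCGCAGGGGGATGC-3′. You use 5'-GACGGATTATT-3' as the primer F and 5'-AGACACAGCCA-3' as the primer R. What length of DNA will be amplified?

Forward primer GACGGATTATT is found on the top strand at positions 80–90.
The reverse primer's reverse complement is TGGCTGTGTCT, which matches the template at positions 135–145.
The product runs from position 80 to position 145, so its length is 145 − 80 + 1 = 66 bp.

66 bp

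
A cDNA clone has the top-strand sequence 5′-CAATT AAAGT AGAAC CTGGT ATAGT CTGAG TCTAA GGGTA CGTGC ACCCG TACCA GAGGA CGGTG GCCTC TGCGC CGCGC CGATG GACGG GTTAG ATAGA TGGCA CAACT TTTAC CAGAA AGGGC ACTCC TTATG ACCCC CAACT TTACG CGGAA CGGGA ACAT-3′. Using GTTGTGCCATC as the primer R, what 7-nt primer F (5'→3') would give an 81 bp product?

The reverse primer's reverse complement GATGGCACAAC matches the template at positions 99–109, so the product ends at position 109.
An 81 bp product then starts at position 109 − 81 + 1 = 29.
The forward primer is identical to the top strand there: AGTCTAA.

5'-AGTCTAA-3'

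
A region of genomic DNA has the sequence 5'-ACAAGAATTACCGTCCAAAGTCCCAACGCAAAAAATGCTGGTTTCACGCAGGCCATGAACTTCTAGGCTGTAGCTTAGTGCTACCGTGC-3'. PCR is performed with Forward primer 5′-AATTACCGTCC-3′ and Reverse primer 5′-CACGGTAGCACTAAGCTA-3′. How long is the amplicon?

83 bp

Forward primer AATTACCGTCC is found on the top strand at positions 6–16.
Taking the reverse complement of CACGGTAGCACTAAGCTA gives TAGCTTAGTGCTACCGTG, found at positions 71–88 on the template; the primer anneals here to the top strand with its 3' end pointing upstream.
Product length = (reverse-primer end) − (forward-primer start) + 1 = 88 − 6 + 1 = 83 bp.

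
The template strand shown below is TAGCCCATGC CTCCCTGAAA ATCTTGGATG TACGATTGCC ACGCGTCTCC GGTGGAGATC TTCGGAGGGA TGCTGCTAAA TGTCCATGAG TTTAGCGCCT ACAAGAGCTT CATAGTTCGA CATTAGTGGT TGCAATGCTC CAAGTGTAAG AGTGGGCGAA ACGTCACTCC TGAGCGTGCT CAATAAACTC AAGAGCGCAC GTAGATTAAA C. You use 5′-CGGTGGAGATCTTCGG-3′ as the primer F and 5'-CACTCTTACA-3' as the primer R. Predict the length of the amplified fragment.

105 bp

Scanning the template, CGGTGGAGATCTTCGG occurs at positions 50–65; this primer anneals to the bottom strand there with its 3' end pointing downstream.
Reverse complement of the reverse primer: TGTAAGAGTG. This occurs on the top strand at positions 145–154.
Product length = (reverse-primer end) − (forward-primer start) + 1 = 154 − 50 + 1 = 105 bp.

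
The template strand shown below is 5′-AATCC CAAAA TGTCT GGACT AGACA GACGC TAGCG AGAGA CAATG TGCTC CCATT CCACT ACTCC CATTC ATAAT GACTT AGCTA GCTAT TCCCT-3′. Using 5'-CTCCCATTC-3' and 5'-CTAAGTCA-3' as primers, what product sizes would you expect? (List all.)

The forward primer CTCCCATTC matches the top strand at positions 48–56, 62–70.
The reverse primer's reverse complement is TGACTTAG, matching at positions 75–82.
Each forward site pairs with the reverse site to give a product ending at position 82: sizes 35, 21 bp.

35 bp, 21 bp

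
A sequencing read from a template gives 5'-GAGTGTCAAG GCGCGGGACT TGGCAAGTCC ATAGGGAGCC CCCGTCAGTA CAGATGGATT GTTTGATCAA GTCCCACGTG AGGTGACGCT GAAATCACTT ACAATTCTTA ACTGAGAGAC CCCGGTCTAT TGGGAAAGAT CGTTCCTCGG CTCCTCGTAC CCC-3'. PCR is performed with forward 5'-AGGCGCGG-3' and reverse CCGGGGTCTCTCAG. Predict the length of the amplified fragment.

The forward primer matches the template at positions 9–16.
Reverse complement of the reverse primer: CTGAGAGACCCCGG. This occurs on the top strand at positions 112–125.
Product length = (reverse-primer end) − (forward-primer start) + 1 = 125 − 9 + 1 = 117 bp.

117 bp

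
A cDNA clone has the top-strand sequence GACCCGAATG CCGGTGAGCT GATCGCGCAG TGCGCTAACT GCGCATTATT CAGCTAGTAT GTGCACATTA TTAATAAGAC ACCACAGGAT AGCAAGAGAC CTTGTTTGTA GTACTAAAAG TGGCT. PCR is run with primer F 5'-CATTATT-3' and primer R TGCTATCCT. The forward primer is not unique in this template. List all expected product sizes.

51 bp, 29 bp

The forward primer CATTATT matches the top strand at positions 44–50, 66–72.
The reverse primer's reverse complement is AGGATAGCA, matching at positions 86–94.
Each forward site pairs with the reverse site to give a product ending at position 94: sizes 51, 29 bp.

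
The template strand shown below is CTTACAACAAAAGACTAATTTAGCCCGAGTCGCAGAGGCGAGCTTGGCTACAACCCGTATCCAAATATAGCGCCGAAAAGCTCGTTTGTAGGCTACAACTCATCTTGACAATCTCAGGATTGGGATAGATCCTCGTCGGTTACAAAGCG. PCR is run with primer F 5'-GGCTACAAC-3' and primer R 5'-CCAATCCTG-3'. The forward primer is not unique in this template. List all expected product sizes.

78 bp, 33 bp

The forward primer GGCTACAAC matches the top strand at positions 46–54, 91–99.
The reverse primer's reverse complement is CAGGATTGG, matching at positions 115–123.
Each forward site pairs with the reverse site to give a product ending at position 123: sizes 78, 33 bp.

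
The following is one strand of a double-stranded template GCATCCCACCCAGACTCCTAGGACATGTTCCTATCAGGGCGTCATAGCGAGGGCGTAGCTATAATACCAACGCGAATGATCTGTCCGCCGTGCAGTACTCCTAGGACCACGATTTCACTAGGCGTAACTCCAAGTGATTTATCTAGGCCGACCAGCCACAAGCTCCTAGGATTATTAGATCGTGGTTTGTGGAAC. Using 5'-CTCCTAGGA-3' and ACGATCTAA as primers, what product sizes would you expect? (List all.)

169 bp, 86 bp, 21 bp

The forward primer CTCCTAGGA matches the top strand at positions 15–23, 98–106, 163–171.
The reverse primer's reverse complement is TTAGATCGT, matching at positions 175–183.
Each forward site pairs with the reverse site to give a product ending at position 183: sizes 169, 86, 21 bp.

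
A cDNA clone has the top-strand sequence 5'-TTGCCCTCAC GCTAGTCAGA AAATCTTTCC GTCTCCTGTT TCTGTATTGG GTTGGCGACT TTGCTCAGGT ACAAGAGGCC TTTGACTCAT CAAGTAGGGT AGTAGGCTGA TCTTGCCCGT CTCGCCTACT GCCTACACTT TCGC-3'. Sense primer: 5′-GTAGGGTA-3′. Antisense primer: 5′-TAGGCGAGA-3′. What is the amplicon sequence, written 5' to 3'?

5'-GTAGGGTAGTAGGCTGATCTTGCCCGTCTCGCCTA-3'

The forward primer matches the template at positions 94–101.
Reverse complement of the reverse primer: TCTCGCCTA. This occurs on the top strand at positions 120–128.
The product is the template from position 94 through 128 (35 bp).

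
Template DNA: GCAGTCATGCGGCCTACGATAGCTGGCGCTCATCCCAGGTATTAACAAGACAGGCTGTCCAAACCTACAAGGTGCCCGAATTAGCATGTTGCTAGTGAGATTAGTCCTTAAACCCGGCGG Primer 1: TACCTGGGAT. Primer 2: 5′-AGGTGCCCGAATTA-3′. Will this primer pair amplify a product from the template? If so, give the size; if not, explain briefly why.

Primer 1 (TACCTGGGAT) has reverse complement ATCCCAGGTA, which matches the top strand at positions 32–41; primer 1 anneals to the top strand there with its 3' end pointing upstream toward position 32.
Primer 2 (AGGTGCCCGAATTA) matches the top strand directly at positions 70–83; it anneals to the bottom strand with its 3' end pointing downstream toward position 83.
The 3' ends diverge (primer 1 extends toward position 1, primer 2 toward position 120), so the primers never converge on a shared product.

No product — the primers' 3' ends point away from each other.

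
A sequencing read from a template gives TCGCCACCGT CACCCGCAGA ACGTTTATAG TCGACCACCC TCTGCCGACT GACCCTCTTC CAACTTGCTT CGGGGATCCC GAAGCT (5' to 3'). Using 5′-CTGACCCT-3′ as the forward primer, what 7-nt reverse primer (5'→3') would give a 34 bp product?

5'-TCGGGAT-3'

The forward primer binds at positions 49–56, so a 34 bp product ends at position 49 + 34 − 1 = 82.
The reverse primer anneals to the top strand over positions 76–82, i.e. to ATCCCGA.
Its sequence written 5'→3' is the reverse complement: TCGGGAT.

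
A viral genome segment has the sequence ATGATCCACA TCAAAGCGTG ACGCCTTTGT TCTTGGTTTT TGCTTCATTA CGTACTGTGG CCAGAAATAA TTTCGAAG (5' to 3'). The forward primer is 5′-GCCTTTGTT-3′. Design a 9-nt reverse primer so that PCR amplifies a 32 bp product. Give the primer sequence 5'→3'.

5'-TACGTAATG-3'

The forward primer binds at positions 23–31, so a 32 bp product ends at position 23 + 32 − 1 = 54.
The reverse primer anneals to the top strand over positions 46–54, i.e. to CATTACGTA.
Its sequence written 5'→3' is the reverse complement: TACGTAATG.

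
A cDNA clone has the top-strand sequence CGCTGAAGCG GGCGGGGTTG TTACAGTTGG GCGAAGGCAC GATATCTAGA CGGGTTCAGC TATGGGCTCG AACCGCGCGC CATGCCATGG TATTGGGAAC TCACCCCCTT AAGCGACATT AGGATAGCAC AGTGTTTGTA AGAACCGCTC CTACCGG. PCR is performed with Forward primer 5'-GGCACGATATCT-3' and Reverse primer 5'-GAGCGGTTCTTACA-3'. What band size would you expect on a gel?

115 bp

Scanning the template, GGCACGATATCT occurs at positions 36–47; this primer anneals to the bottom strand there with its 3' end pointing downstream.
Taking the reverse complement of GAGCGGTTCTTACA gives TGTAAGAACCGCTC, found at positions 137–150 on the template; the primer anneals here to the top strand with its 3' end pointing upstream.
Amplicon spans positions 36–150: 115 bp.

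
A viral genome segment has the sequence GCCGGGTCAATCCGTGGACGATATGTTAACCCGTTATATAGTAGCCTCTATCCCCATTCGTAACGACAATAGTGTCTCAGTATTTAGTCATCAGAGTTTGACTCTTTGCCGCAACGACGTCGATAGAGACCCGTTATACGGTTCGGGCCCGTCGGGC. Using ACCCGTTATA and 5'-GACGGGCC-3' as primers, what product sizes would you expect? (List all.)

The forward primer ACCCGTTATA matches the top strand at positions 29–38, 129–138.
The reverse primer's reverse complement is GGCCCGTC, matching at positions 146–153.
Each forward site pairs with the reverse site to give a product ending at position 153: sizes 125, 25 bp.

125 bp, 25 bp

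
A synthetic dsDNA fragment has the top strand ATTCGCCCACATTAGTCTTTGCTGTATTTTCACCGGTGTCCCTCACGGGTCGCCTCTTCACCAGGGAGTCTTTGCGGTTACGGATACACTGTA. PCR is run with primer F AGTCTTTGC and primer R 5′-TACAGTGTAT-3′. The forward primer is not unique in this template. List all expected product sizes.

The forward primer AGTCTTTGC matches the top strand at positions 14–22, 67–75.
The reverse primer's reverse complement is ATACACTGTA, matching at positions 84–93.
Each forward site pairs with the reverse site to give a product ending at position 93: sizes 80, 27 bp.

80 bp, 27 bp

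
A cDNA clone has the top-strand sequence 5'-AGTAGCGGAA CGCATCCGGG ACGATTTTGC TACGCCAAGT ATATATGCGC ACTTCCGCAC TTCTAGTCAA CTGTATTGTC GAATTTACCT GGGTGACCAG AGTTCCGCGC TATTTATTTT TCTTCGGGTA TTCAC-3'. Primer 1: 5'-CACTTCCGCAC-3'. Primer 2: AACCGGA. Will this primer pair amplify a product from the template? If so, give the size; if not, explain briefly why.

Primer 2 (AACCGGA) does not match the top strand, and its reverse complement TCCGGTT does not match either.
With no annealing site for primer 2, no amplification occurs.

No product — primer 2 has no binding site in the template.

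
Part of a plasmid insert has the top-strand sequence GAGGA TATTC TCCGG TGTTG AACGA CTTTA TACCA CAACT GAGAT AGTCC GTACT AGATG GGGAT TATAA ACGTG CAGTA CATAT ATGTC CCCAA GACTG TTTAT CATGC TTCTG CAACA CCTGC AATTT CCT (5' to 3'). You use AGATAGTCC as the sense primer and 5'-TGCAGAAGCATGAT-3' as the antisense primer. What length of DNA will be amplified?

76 bp

The forward primer matches the template at positions 42–50.
Reverse complement of the reverse primer: ATCATGCTTCTGCA. This occurs on the top strand at positions 104–117.
Amplicon spans positions 42–117: 76 bp.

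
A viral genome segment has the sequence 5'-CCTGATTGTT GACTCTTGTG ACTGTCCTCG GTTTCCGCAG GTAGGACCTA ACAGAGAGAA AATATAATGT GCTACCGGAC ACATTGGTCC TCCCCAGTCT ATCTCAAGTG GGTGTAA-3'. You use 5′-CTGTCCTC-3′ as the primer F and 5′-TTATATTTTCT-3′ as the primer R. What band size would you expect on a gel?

46 bp

Scanning the template, CTGTCCTC occurs at positions 22–29; this primer anneals to the bottom strand there with its 3' end pointing downstream.
Reverse complement of the reverse primer: AGAAAATATAA. This occurs on the top strand at positions 57–67.
Product length = (reverse-primer end) − (forward-primer start) + 1 = 67 − 22 + 1 = 46 bp.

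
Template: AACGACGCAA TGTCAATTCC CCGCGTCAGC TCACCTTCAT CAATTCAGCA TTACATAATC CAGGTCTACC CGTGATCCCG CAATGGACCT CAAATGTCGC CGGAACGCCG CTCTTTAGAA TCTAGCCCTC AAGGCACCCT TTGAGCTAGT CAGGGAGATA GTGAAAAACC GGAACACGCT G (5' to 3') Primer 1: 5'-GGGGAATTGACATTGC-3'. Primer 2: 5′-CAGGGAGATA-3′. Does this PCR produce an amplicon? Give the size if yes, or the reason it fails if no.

Primer 1 (GGGGAATTGACATTGC) has reverse complement GCAATGTCAATTCCCC, which matches the top strand at positions 7–22; primer 1 anneals to the top strand there with its 3' end pointing upstream toward position 7.
Primer 2 (CAGGGAGATA) matches the top strand directly at positions 151–160; it anneals to the bottom strand with its 3' end pointing downstream toward position 160.
The 3' ends diverge (primer 1 extends toward position 1, primer 2 toward position 181), so the primers never converge on a shared product.

No product — the primers' 3' ends point away from each other.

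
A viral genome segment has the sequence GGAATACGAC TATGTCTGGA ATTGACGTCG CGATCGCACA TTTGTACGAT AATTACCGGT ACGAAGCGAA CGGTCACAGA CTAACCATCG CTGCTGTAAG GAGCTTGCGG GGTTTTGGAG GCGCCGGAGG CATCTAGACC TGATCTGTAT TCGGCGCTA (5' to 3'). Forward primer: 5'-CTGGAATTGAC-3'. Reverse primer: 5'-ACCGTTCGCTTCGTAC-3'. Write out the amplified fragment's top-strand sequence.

Forward primer CTGGAATTGAC is found on the top strand at positions 16–26.
Taking the reverse complement of ACCGTTCGCTTCGTAC gives GTACGAAGCGAACGGT, found at positions 59–74 on the template; the primer anneals here to the top strand with its 3' end pointing upstream.
The product is the template from position 16 through 74 (59 bp).

5'-CTGGAATTGACGTCGCGATCGCACATTTGTACGATAATTACCGGTACGAAGCGAACGGT-3'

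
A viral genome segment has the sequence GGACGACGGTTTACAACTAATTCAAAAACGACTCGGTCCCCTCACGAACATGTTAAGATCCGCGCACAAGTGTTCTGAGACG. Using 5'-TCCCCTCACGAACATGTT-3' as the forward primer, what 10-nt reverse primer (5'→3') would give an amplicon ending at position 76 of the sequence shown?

The forward primer binds at positions 37–54; the product's 3' end on the top strand is position 76.
The reverse primer anneals to the top strand over positions 67–76, i.e. to CAAGTGTTCT.
Its sequence written 5'→3' is the reverse complement: AGAACACTTG.

5'-AGAACACTTG-3'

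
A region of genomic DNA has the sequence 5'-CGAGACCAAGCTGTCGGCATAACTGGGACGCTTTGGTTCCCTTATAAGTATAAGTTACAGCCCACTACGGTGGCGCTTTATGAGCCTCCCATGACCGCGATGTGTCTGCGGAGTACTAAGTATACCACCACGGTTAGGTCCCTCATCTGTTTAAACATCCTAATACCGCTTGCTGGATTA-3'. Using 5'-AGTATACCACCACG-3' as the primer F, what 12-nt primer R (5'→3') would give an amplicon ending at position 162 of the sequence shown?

The forward primer binds at positions 119–132; the product's 3' end on the top strand is position 162.
The reverse primer anneals to the top strand over positions 151–162, i.e. to TTAAACATCCTA.
Its sequence written 5'→3' is the reverse complement: TAGGATGTTTAA.

5'-TAGGATGTTTAA-3'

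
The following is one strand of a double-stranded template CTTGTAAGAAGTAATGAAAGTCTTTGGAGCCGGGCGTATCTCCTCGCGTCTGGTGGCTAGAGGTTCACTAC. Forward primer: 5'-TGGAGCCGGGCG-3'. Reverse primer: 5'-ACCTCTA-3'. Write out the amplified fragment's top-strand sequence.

5'-TGGAGCCGGGCGTATCTCCTCGCGTCTGGTGGCTAGAGGT-3'

The forward primer matches the template at positions 25–36.
Taking the reverse complement of ACCTCTA gives TAGAGGT, found at positions 58–64 on the template; the primer anneals here to the top strand with its 3' end pointing upstream.
The product is the template from position 25 through 64 (40 bp).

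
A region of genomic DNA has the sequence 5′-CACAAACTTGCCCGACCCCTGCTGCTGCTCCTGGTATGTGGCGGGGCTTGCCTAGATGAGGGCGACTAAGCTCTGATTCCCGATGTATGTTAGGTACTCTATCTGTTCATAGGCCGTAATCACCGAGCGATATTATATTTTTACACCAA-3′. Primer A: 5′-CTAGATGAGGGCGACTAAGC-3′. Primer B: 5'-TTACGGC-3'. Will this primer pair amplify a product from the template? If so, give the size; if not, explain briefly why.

Yes — a 68 bp product.

Primer A (CTAGATGAGGGCGACTAAGC) matches the top strand at positions 52–71; it acts as a forward primer.
Primer B's reverse complement is GCCGTAA, matching the top strand at positions 113–119; it acts as a reverse primer.
The 3' ends face each other across positions 52–119, giving a 68 bp product.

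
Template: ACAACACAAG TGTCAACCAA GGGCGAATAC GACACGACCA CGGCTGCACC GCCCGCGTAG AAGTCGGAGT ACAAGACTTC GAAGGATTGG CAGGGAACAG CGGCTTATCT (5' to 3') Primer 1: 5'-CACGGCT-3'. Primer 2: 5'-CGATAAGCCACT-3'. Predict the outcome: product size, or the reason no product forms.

Primer 2 (CGATAAGCCACT) does not match the top strand, and its reverse complement AGTGGCTTATCG does not match either.
With no annealing site for primer 2, no amplification occurs.

No product — primer 2 has no binding site in the template.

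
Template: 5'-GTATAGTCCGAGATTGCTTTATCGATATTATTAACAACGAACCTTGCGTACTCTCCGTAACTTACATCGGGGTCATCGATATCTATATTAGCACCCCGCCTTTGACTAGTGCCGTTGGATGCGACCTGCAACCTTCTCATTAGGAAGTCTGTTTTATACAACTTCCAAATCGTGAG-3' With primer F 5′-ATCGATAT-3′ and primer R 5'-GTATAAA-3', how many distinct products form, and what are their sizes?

Two products: 139 bp, 85 bp

The forward primer ATCGATAT matches the top strand at positions 21–28, 75–82.
The reverse primer's reverse complement is TTTATAC, matching at positions 153–159.
Each forward site pairs with the reverse site to give a product ending at position 159: sizes 139, 85 bp.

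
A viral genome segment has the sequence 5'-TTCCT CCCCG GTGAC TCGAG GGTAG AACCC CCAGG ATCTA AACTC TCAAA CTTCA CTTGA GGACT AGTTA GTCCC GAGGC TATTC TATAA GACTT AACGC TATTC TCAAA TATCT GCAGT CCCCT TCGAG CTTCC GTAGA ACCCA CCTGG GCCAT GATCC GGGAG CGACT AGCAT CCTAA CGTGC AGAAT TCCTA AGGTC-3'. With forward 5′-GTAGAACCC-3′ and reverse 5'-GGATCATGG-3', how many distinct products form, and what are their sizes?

The forward primer GTAGAACCC matches the top strand at positions 22–30, 136–144.
The reverse primer's reverse complement is CCATGATCC, matching at positions 152–160.
Each forward site pairs with the reverse site to give a product ending at position 160: sizes 139, 25 bp.

Two products: 139 bp, 25 bp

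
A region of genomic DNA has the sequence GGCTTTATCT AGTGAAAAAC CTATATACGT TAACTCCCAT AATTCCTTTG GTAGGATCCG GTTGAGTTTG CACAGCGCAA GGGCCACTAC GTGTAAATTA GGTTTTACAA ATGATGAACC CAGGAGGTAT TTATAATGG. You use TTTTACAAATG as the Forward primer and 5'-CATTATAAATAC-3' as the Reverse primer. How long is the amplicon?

The forward primer matches the template at positions 103–113.
Taking the reverse complement of CATTATAAATAC gives GTATTTATAATG, found at positions 127–138 on the template; the primer anneals here to the top strand with its 3' end pointing upstream.
Product length = (reverse-primer end) − (forward-primer start) + 1 = 138 − 103 + 1 = 36 bp.

36 bp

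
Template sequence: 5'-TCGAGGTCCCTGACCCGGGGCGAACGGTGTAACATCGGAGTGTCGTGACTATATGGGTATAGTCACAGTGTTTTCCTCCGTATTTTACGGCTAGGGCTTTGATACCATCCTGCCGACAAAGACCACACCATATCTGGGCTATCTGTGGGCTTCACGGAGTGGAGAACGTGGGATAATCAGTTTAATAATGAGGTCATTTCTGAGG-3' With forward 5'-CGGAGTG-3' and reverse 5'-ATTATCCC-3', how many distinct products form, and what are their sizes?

Two products: 142 bp, 23 bp

The forward primer CGGAGTG matches the top strand at positions 36–42, 155–161.
The reverse primer's reverse complement is GGGATAAT, matching at positions 170–177.
Each forward site pairs with the reverse site to give a product ending at position 177: sizes 142, 23 bp.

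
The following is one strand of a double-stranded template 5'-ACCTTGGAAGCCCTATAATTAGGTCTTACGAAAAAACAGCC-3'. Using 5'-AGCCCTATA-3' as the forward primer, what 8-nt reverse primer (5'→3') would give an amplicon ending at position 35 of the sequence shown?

5'-TTTTTCGT-3'

The forward primer binds at positions 9–17; the product's 3' end on the top strand is position 35.
The reverse primer anneals to the top strand over positions 28–35, i.e. to ACGAAAAA.
Its sequence written 5'→3' is the reverse complement: TTTTTCGT.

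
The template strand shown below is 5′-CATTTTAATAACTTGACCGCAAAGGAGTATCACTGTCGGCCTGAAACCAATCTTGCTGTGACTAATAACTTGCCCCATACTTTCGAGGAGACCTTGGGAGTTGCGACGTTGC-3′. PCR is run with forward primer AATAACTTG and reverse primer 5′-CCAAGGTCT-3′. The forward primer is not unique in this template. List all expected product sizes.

91 bp, 34 bp

The forward primer AATAACTTG matches the top strand at positions 7–15, 64–72.
The reverse primer's reverse complement is AGACCTTGG, matching at positions 89–97.
Each forward site pairs with the reverse site to give a product ending at position 97: sizes 91, 34 bp.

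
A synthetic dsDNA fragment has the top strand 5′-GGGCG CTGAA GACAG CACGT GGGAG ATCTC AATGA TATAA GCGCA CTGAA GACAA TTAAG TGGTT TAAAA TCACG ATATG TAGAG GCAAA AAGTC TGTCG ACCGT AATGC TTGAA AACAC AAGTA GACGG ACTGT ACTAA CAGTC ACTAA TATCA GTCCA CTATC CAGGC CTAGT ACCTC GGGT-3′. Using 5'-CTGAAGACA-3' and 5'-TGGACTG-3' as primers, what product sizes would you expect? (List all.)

155 bp, 115 bp

The forward primer CTGAAGACA matches the top strand at positions 6–14, 46–54.
The reverse primer's reverse complement is CAGTCCA, matching at positions 154–160.
Each forward site pairs with the reverse site to give a product ending at position 160: sizes 155, 115 bp.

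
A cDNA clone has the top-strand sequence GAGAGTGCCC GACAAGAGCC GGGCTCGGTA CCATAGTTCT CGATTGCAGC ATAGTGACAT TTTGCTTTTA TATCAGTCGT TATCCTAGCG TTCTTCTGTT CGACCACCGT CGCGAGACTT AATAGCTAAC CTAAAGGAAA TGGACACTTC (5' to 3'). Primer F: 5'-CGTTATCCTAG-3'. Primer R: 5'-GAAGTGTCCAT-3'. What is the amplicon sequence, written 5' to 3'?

The forward primer matches the template at positions 78–88.
Taking the reverse complement of GAAGTGTCCAT gives ATGGACACTTC, found at positions 140–150 on the template; the primer anneals here to the top strand with its 3' end pointing upstream.
The product is the template from position 78 through 150 (73 bp).

5'-CGTTATCCTAGCGTTCTTCTGTTCGACCACCGTCGCGAGACTTAATAGCTAACCTAAAGGAAATGGACACTTC-3'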